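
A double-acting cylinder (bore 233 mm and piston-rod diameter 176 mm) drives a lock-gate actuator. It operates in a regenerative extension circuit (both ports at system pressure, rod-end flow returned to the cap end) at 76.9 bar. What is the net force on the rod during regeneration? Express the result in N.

F ≈ 1.87e5 N

With equal pressure on both faces, forces on the annular region cancel; the net push is pressure × rod cross-section.
Rod cross-section A_rod = π/4 × (176 mm)² = 24330 mm^2
F = P × A_rod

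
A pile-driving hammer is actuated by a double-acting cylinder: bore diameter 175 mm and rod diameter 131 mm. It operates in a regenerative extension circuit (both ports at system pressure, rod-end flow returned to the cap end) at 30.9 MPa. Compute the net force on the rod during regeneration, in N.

With equal pressure on both faces, forces on the annular region cancel; the net push is pressure × rod cross-section.
Rod cross-section A_rod = π/4 × (131 mm)² = 13480 mm^2
F = P × A_rod

F ≈ 4.16e5 N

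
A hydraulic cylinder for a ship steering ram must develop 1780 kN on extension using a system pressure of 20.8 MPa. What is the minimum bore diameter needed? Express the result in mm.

Extension force acts on the full piston face: F = P × (π/4)D².
D = √(4F / (πP)) = √(4 × 1780 kN / (π × 20.8 MPa))

D ≈ 330 mm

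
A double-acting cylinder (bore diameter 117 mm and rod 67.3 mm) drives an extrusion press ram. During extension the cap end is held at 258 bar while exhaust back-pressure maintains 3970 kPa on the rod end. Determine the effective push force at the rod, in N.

F ≈ 2.49e5 N

Cap-side area A_cap = π/4 × (117 mm)² = 10750 mm^2
Rod-side annular area A_ann = π/4 × (117² − 67.3²) = 7194 mm^2
Net thrust = P_cap·A_cap − P_rod·A_ann = 2.774e5 N − 28560 N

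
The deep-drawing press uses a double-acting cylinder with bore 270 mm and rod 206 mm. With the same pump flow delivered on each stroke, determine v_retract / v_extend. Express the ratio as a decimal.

Cap-side area A_cap = π/4 × (270 mm)² = 57260 mm^2
Rod-side annular area A_ann = π/4 × (270² − 206²) = 23930 mm^2
For equal Q, v ∝ 1/A, so v_ret/v_ext = A_cap/A_ann.

v_ret/v_ext ≈ 2.39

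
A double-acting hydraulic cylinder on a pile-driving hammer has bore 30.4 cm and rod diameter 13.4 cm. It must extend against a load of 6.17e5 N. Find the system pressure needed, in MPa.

Cap-side area A_cap = π/4 × (30.4 cm)² = 725.8 cm^2
P = F / A = 6.17e5 N / A

P ≈ 8.50 MPa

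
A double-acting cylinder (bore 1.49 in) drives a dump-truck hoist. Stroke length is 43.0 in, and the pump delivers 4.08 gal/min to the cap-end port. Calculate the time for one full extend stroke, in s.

Cap-side area A_cap = π/4 × (1.49 in)² = 1.744 in^2
Swept volume V = A × L; t = V / Q = A·L / Q

t ≈ 4.77 s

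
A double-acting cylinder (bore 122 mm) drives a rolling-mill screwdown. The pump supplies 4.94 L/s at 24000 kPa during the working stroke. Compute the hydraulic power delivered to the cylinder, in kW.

Hydraulic power = P × Q

W ≈ 119 kW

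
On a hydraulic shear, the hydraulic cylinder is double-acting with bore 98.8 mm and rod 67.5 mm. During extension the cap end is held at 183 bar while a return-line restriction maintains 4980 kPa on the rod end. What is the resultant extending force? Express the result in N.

F ≈ 1.20e5 N

Cap-side area A_cap = π/4 × (98.8 mm)² = 7667 mm^2
Rod-side annular area A_ann = π/4 × (98.8² − 67.5²) = 4088 mm^2
Net thrust = P_cap·A_cap − P_rod·A_ann = 1.403e5 N − 20360 N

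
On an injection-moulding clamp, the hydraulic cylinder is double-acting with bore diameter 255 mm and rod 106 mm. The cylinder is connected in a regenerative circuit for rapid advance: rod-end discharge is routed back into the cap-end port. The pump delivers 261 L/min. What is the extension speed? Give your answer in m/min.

In regeneration the rod-end outflow joins the pump flow into the cap end, so the net volume the pump must supply per unit advance equals the rod cross-section area.
Rod cross-section A_rod = π/4 × (106 mm)² = 8825 mm^2
v = Q_pump / A_rod

v ≈ 29.6 m/min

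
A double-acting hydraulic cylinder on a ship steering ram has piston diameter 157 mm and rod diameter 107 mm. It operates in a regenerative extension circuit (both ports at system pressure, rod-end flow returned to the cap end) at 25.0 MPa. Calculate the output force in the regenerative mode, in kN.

With equal pressure on both faces, forces on the annular region cancel; the net push is pressure × rod cross-section.
Rod cross-section A_rod = π/4 × (107 mm)² = 8992 mm^2
F = P × A_rod

F ≈ 225 kN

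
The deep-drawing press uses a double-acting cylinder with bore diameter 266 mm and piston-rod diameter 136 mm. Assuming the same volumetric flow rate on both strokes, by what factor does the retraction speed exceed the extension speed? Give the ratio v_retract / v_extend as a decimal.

v_ret/v_ext ≈ 1.35

Cap-side area A_cap = π/4 × (266 mm)² = 55570 mm^2
Rod-side annular area A_ann = π/4 × (266² − 136²) = 41040 mm^2
For equal Q, v ∝ 1/A, so v_ret/v_ext = A_cap/A_ann.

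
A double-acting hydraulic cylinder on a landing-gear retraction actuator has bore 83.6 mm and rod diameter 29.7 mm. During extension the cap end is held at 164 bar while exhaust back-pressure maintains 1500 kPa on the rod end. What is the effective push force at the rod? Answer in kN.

Cap-side area A_cap = π/4 × (83.6 mm)² = 5489 mm^2
Rod-side annular area A_ann = π/4 × (83.6² − 29.7²) = 4796 mm^2
Net thrust = P_cap·A_cap − P_rod·A_ann = 90.02 kN − 7.194 kN

F ≈ 82.8 kN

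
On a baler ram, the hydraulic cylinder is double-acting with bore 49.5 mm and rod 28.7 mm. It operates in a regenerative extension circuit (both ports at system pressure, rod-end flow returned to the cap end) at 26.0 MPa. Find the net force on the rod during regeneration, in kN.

With equal pressure on both faces, forces on the annular region cancel; the net push is pressure × rod cross-section.
Rod cross-section A_rod = π/4 × (28.7 mm)² = 646.9 mm^2
F = P × A_rod

F ≈ 16.8 kN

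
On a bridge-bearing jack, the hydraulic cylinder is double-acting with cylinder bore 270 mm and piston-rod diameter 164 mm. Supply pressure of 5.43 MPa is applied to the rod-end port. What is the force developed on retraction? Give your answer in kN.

F ≈ 196 kN

Rod-side annular area A_ann = π/4 × (270² − 164²) = 36130 mm^2
On retraction the pressure acts on the annular area (bore minus rod).
F = P × A_ann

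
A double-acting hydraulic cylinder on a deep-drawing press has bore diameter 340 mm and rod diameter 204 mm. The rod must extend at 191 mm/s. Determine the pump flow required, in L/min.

Cap-side area A_cap = π/4 × (340 mm)² = 90790 mm^2
Q = A × v

Q ≈ 1040 L/min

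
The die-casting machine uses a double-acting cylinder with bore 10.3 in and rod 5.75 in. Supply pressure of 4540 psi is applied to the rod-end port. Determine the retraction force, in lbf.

F ≈ 2.60e5 lbf

Rod-side annular area A_ann = π/4 × (10.3² − 5.75²) = 57.36 in^2
On retraction the pressure acts on the annular area (bore minus rod).
F = P × A_ann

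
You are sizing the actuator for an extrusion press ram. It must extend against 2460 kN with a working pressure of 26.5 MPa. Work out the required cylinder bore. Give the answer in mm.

Extension force acts on the full piston face: F = P × (π/4)D².
D = √(4F / (πP)) = √(4 × 2460 kN / (π × 26.5 MPa))

D ≈ 344 mm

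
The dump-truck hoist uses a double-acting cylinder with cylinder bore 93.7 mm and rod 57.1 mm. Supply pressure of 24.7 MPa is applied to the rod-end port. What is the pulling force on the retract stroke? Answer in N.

Rod-side annular area A_ann = π/4 × (93.7² − 57.1²) = 4335 mm^2
On retraction the pressure acts on the annular area (bore minus rod).
F = P × A_ann

F ≈ 1.07e5 N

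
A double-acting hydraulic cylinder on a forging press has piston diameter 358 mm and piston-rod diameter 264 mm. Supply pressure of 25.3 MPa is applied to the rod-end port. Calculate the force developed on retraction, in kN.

F ≈ 1160 kN

Rod-side annular area A_ann = π/4 × (358² − 264²) = 45920 mm^2
On retraction the pressure acts on the annular area (bore minus rod).
F = P × A_ann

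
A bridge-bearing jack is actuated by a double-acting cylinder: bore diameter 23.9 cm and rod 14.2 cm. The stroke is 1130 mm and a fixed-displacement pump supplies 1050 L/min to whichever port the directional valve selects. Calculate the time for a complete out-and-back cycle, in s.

Cap-side area A_cap = π/4 × (23.9 cm)² = 448.6 cm^2
Rod-side annular area A_ann = π/4 × (23.9² − 14.2²) = 290.3 cm^2
t_ext = A_cap·L/Q = 2.897 s
t_ret = A_ann·L/Q = 1.874 s
t_cycle = t_ext + t_ret

t ≈ 4.77 s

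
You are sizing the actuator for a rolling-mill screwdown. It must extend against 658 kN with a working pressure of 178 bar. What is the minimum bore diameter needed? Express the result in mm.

Extension force acts on the full piston face: F = P × (π/4)D².
D = √(4F / (πP)) = √(4 × 658 kN / (π × 178 bar))

D ≈ 217 mm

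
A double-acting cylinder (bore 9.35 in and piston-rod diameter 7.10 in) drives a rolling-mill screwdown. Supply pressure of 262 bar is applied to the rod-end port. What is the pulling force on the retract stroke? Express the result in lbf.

Rod-side annular area A_ann = π/4 × (9.35² − 7.10²) = 29.07 in^2
On retraction the pressure acts on the annular area (bore minus rod).
F = P × A_ann

F ≈ 1.10e5 lbf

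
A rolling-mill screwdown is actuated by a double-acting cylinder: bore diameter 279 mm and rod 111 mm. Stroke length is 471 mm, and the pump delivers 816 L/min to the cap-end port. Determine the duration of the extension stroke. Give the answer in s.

t ≈ 2.12 s

Cap-side area A_cap = π/4 × (279 mm)² = 61140 mm^2
Swept volume V = A × L; t = V / Q = A·L / Q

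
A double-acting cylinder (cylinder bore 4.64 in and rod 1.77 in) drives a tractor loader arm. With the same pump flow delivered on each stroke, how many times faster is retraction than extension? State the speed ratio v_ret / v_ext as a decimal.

Cap-side area A_cap = π/4 × (4.64 in)² = 16.91 in^2
Rod-side annular area A_ann = π/4 × (4.64² − 1.77²) = 14.45 in^2
For equal Q, v ∝ 1/A, so v_ret/v_ext = A_cap/A_ann.

v_ret/v_ext ≈ 1.17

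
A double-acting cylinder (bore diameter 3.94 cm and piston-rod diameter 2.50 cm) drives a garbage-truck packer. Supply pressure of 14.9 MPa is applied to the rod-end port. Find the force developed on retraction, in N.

Rod-side annular area A_ann = π/4 × (3.94² − 2.50²) = 7.283 cm^2
On retraction the pressure acts on the annular area (bore minus rod).
F = P × A_ann

F ≈ 10900 N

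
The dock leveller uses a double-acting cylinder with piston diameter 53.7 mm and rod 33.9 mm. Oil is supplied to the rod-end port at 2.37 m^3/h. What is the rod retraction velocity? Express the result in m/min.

v ≈ 29.0 m/min

Rod-side annular area A_ann = π/4 × (53.7² − 33.9²) = 1362 mm^2
Flow into the rod-end port fills the annular volume.
v = Q / A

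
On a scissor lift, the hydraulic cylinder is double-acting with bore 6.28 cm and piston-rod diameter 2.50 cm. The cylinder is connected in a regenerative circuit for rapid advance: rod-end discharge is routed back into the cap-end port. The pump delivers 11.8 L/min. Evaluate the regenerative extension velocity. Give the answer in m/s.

v ≈ 0.401 m/s

In regeneration the rod-end outflow joins the pump flow into the cap end, so the net volume the pump must supply per unit advance equals the rod cross-section area.
Rod cross-section A_rod = π/4 × (2.50 cm)² = 4.909 cm^2
v = Q_pump / A_rod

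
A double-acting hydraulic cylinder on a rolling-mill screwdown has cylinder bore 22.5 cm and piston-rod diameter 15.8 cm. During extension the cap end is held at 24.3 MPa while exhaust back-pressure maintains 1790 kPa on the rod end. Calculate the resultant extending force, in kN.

F ≈ 930 kN

Cap-side area A_cap = π/4 × (22.5 cm)² = 397.6 cm^2
Rod-side annular area A_ann = π/4 × (22.5² − 15.8²) = 201.5 cm^2
Net thrust = P_cap·A_cap − P_rod·A_ann = 966.2 kN − 36.08 kN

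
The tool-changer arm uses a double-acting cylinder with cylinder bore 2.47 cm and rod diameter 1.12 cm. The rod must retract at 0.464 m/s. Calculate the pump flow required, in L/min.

Q ≈ 10.6 L/min

Rod-side annular area A_ann = π/4 × (2.47² − 1.12²) = 3.806 cm^2
Q = A × v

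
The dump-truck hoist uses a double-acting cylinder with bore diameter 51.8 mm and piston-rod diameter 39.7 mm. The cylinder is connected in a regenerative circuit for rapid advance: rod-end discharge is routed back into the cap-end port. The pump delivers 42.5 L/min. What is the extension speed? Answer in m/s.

v ≈ 0.572 m/s

In regeneration the rod-end outflow joins the pump flow into the cap end, so the net volume the pump must supply per unit advance equals the rod cross-section area.
Rod cross-section A_rod = π/4 × (39.7 mm)² = 1238 mm^2
v = Q_pump / A_rod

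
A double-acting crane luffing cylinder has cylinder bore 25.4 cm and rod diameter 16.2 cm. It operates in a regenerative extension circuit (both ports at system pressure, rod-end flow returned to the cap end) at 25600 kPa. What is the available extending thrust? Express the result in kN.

F ≈ 528 kN

With equal pressure on both faces, forces on the annular region cancel; the net push is pressure × rod cross-section.
Rod cross-section A_rod = π/4 × (16.2 cm)² = 206.1 cm^2
F = P × A_rod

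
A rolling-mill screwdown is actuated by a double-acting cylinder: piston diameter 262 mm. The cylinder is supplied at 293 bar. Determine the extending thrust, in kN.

Cap-side area A_cap = π/4 × (262 mm)² = 53910 mm^2
F = P × A_cap = 293 bar × A_cap

F ≈ 1580 kN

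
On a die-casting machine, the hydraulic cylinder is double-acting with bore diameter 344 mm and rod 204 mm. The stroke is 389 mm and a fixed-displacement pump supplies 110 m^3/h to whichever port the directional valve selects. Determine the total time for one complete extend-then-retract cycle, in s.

t ≈ 1.95 s

Cap-side area A_cap = π/4 × (344 mm)² = 92940 mm^2
Rod-side annular area A_ann = π/4 × (344² − 204²) = 60260 mm^2
t_ext = A_cap·L/Q = 1.183 s
t_ret = A_ann·L/Q = 0.7671 s
t_cycle = t_ext + t_ret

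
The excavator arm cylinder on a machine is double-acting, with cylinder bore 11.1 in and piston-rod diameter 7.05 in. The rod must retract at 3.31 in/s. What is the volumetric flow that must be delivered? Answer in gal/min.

Rod-side annular area A_ann = π/4 × (11.1² − 7.05²) = 57.73 in^2
Q = A × v

Q ≈ 49.6 gal/min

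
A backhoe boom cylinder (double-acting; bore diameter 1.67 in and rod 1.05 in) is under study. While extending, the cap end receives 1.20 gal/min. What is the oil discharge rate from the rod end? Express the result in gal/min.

Q_out ≈ 0.726 gal/min

Cap-side area A_cap = π/4 × (1.67 in)² = 2.190 in^2
Rod-side annular area A_ann = π/4 × (1.67² − 1.05²) = 1.324 in^2
Piston speed v = Q_in/A_cap; rod-end outflow Q_out = v × A_ann = Q_in × A_ann/A_cap.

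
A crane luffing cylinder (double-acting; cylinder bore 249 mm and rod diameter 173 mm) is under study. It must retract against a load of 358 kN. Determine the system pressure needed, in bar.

Rod-side annular area A_ann = π/4 × (249² − 173²) = 25190 mm^2
Retraction: pressure acts on the annular area.
P = F / A = 358 kN / A

P ≈ 142 bar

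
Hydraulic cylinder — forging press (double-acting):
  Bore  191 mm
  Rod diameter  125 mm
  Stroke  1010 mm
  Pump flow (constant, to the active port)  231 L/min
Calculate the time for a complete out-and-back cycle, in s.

t ≈ 11.8 s

Cap-side area A_cap = π/4 × (191 mm)² = 28650 mm^2
Rod-side annular area A_ann = π/4 × (191² − 125²) = 16380 mm^2
t_ext = A_cap·L/Q = 7.517 s
t_ret = A_ann·L/Q = 4.297 s
t_cycle = t_ext + t_ret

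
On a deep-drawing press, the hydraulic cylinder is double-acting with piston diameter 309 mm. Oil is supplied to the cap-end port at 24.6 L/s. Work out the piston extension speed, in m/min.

Cap-side area A_cap = π/4 × (309 mm)² = 74990 mm^2
v = Q / A

v ≈ 19.7 m/min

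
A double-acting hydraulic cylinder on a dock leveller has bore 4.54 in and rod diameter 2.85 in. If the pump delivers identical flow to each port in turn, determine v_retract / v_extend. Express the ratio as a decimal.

Cap-side area A_cap = π/4 × (4.54 in)² = 16.19 in^2
Rod-side annular area A_ann = π/4 × (4.54² − 2.85²) = 9.809 in^2
For equal Q, v ∝ 1/A, so v_ret/v_ext = A_cap/A_ann.

v_ret/v_ext ≈ 1.65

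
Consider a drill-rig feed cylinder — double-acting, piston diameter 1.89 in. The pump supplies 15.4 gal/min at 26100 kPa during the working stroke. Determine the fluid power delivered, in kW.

Hydraulic power = P × Q

W ≈ 25.4 kW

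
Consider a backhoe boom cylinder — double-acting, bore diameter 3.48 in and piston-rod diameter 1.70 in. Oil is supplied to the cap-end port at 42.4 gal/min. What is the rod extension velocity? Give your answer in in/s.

v ≈ 17.2 in/s

Cap-side area A_cap = π/4 × (3.48 in)² = 9.511 in^2
v = Q / A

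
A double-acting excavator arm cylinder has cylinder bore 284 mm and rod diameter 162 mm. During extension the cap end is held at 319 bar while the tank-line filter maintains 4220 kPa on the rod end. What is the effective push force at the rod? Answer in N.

F ≈ 1.84e6 N

Cap-side area A_cap = π/4 × (284 mm)² = 63350 mm^2
Rod-side annular area A_ann = π/4 × (284² − 162²) = 42740 mm^2
Net thrust = P_cap·A_cap − P_rod·A_ann = 2.021e6 N − 1.803e5 N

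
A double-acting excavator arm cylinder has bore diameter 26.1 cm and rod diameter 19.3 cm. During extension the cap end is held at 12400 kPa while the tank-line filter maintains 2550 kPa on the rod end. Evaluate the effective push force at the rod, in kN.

F ≈ 602 kN

Cap-side area A_cap = π/4 × (26.1 cm)² = 535.0 cm^2
Rod-side annular area A_ann = π/4 × (26.1² − 19.3²) = 242.5 cm^2
Net thrust = P_cap·A_cap − P_rod·A_ann = 663.4 kN − 61.83 kN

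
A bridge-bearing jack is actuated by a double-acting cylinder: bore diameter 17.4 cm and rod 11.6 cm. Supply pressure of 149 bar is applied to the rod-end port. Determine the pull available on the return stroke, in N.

F ≈ 1.97e5 N

Rod-side annular area A_ann = π/4 × (17.4² − 11.6²) = 132.1 cm^2
On retraction the pressure acts on the annular area (bore minus rod).
F = P × A_ann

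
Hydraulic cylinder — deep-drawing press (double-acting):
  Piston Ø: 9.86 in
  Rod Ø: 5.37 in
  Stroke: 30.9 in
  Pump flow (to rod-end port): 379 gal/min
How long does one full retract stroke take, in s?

Rod-side annular area A_ann = π/4 × (9.86² − 5.37²) = 53.71 in^2
Swept volume V = A × L; t = V / Q = A·L / Q

t ≈ 1.14 s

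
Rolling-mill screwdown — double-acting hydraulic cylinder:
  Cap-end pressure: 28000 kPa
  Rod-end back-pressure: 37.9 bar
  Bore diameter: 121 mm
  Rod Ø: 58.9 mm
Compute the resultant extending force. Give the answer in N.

Cap-side area A_cap = π/4 × (121 mm)² = 11500 mm^2
Rod-side annular area A_ann = π/4 × (121² − 58.9²) = 8774 mm^2
Net thrust = P_cap·A_cap − P_rod·A_ann = 3.220e5 N − 33250 N

F ≈ 2.89e5 N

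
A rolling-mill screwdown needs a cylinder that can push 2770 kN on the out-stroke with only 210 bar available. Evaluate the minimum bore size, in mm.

D ≈ 410 mm

Extension force acts on the full piston face: F = P × (π/4)D².
D = √(4F / (πP)) = √(4 × 2770 kN / (π × 210 bar))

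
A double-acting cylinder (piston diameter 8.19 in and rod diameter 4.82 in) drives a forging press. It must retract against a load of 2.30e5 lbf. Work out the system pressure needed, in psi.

Rod-side annular area A_ann = π/4 × (8.19² − 4.82²) = 34.43 in^2
Retraction: pressure acts on the annular area.
P = F / A = 2.30e5 lbf / A

P ≈ 6680 psi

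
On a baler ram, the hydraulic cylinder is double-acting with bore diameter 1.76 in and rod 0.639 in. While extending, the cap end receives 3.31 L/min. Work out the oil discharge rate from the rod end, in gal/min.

Q_out ≈ 0.759 gal/min

Cap-side area A_cap = π/4 × (1.76 in)² = 2.433 in^2
Rod-side annular area A_ann = π/4 × (1.76² − 0.639²) = 2.112 in^2
Piston speed v = Q_in/A_cap; rod-end outflow Q_out = v × A_ann = Q_in × A_ann/A_cap.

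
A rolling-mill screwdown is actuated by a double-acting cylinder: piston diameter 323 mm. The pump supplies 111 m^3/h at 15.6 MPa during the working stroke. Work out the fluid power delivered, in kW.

Hydraulic power = P × Q

W ≈ 481 kW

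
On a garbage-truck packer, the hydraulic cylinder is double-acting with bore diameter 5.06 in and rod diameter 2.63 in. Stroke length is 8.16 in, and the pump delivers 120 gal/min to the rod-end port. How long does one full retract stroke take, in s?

t ≈ 0.259 s

Rod-side annular area A_ann = π/4 × (5.06² − 2.63²) = 14.68 in^2
Swept volume V = A × L; t = V / Q = A·L / Q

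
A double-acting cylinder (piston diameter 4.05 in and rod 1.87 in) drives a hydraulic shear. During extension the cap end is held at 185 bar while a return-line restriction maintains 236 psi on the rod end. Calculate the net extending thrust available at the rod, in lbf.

F ≈ 32200 lbf

Cap-side area A_cap = π/4 × (4.05 in)² = 12.88 in^2
Rod-side annular area A_ann = π/4 × (4.05² − 1.87²) = 10.14 in^2
Net thrust = P_cap·A_cap − P_rod·A_ann = 34570 lbf − 2392 lbf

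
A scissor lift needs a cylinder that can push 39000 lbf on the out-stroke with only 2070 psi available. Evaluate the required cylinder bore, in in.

D ≈ 4.90 in

Extension force acts on the full piston face: F = P × (π/4)D².
D = √(4F / (πP)) = √(4 × 39000 lbf / (π × 2070 psi))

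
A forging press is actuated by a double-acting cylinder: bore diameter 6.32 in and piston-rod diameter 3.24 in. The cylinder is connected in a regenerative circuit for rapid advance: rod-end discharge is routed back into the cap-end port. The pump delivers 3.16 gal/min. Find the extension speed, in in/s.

In regeneration the rod-end outflow joins the pump flow into the cap end, so the net volume the pump must supply per unit advance equals the rod cross-section area.
Rod cross-section A_rod = π/4 × (3.24 in)² = 8.245 in^2
v = Q_pump / A_rod

v ≈ 1.48 in/s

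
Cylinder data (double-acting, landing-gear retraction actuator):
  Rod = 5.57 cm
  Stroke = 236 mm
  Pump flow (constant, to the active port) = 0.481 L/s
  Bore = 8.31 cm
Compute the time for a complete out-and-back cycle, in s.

Cap-side area A_cap = π/4 × (8.31 cm)² = 54.24 cm^2
Rod-side annular area A_ann = π/4 × (8.31² − 5.57²) = 29.87 cm^2
t_ext = A_cap·L/Q = 2.661 s
t_ret = A_ann·L/Q = 1.466 s
t_cycle = t_ext + t_ret

t ≈ 4.13 s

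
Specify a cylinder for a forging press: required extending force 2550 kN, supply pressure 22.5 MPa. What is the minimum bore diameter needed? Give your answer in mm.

Extension force acts on the full piston face: F = P × (π/4)D².
D = √(4F / (πP)) = √(4 × 2550 kN / (π × 22.5 MPa))

D ≈ 380 mm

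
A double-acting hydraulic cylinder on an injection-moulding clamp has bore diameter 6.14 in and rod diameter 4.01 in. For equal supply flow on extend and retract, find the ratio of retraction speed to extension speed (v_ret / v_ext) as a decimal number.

v_ret/v_ext ≈ 1.74

Cap-side area A_cap = π/4 × (6.14 in)² = 29.61 in^2
Rod-side annular area A_ann = π/4 × (6.14² − 4.01²) = 16.98 in^2
For equal Q, v ∝ 1/A, so v_ret/v_ext = A_cap/A_ann.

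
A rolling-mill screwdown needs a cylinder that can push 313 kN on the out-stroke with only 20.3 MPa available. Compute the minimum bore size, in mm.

Extension force acts on the full piston face: F = P × (π/4)D².
D = √(4F / (πP)) = √(4 × 313 kN / (π × 20.3 MPa))

D ≈ 140 mm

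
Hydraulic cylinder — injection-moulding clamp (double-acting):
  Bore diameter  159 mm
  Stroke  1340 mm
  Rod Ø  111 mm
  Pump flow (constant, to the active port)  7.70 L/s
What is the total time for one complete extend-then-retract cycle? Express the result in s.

Cap-side area A_cap = π/4 × (159 mm)² = 19860 mm^2
Rod-side annular area A_ann = π/4 × (159² − 111²) = 10180 mm^2
t_ext = A_cap·L/Q = 3.455 s
t_ret = A_ann·L/Q = 1.771 s
t_cycle = t_ext + t_ret

t ≈ 5.23 s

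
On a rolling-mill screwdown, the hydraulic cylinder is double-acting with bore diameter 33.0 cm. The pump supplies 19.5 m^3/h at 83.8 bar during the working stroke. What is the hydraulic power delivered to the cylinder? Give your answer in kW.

Hydraulic power = P × Q

W ≈ 45.4 kW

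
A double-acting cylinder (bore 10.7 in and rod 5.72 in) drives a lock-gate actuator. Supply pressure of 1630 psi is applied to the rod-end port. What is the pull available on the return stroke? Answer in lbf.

F ≈ 1.05e5 lbf

Rod-side annular area A_ann = π/4 × (10.7² − 5.72²) = 64.22 in^2
On retraction the pressure acts on the annular area (bore minus rod).
F = P × A_ann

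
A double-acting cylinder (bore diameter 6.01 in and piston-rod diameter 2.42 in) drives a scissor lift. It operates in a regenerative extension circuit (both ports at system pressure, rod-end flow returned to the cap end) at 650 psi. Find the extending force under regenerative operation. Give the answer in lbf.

F ≈ 2990 lbf

With equal pressure on both faces, forces on the annular region cancel; the net push is pressure × rod cross-section.
Rod cross-section A_rod = π/4 × (2.42 in)² = 4.600 in^2
F = P × A_rod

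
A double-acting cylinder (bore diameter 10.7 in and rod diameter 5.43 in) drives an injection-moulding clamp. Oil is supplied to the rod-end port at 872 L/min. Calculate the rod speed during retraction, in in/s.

v ≈ 13.3 in/s

Rod-side annular area A_ann = π/4 × (10.7² − 5.43²) = 66.76 in^2
Flow into the rod-end port fills the annular volume.
v = Q / A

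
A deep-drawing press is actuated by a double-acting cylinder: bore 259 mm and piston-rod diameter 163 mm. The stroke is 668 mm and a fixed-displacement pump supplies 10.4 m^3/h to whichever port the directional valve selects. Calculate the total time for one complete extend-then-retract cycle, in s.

t ≈ 19.5 s

Cap-side area A_cap = π/4 × (259 mm)² = 52690 mm^2
Rod-side annular area A_ann = π/4 × (259² − 163²) = 31820 mm^2
t_ext = A_cap·L/Q = 12.18 s
t_ret = A_ann·L/Q = 7.357 s
t_cycle = t_ext + t_ret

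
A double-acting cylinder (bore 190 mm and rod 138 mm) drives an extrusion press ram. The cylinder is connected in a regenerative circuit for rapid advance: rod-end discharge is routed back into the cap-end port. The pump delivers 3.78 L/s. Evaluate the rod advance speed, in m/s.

v ≈ 0.253 m/s

In regeneration the rod-end outflow joins the pump flow into the cap end, so the net volume the pump must supply per unit advance equals the rod cross-section area.
Rod cross-section A_rod = π/4 × (138 mm)² = 14960 mm^2
v = Q_pump / A_rod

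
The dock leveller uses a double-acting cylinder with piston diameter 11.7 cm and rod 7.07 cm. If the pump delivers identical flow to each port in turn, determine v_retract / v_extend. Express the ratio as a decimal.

v_ret/v_ext ≈ 1.58

Cap-side area A_cap = π/4 × (11.7 cm)² = 107.5 cm^2
Rod-side annular area A_ann = π/4 × (11.7² − 7.07²) = 68.26 cm^2
For equal Q, v ∝ 1/A, so v_ret/v_ext = A_cap/A_ann.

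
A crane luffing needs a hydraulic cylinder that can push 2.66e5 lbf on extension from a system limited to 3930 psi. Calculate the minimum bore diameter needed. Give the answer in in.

D ≈ 9.28 in

Extension force acts on the full piston face: F = P × (π/4)D².
D = √(4F / (πP)) = √(4 × 2.66e5 lbf / (π × 3930 psi))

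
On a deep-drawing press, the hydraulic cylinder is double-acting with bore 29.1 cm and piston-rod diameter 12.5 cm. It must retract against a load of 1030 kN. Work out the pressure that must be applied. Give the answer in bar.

Rod-side annular area A_ann = π/4 × (29.1² − 12.5²) = 542.4 cm^2
Retraction: pressure acts on the annular area.
P = F / A = 1030 kN / A

P ≈ 190 bar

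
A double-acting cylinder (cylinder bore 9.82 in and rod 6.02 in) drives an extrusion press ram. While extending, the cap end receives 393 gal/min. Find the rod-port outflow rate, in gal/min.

Q_out ≈ 245 gal/min

Cap-side area A_cap = π/4 × (9.82 in)² = 75.74 in^2
Rod-side annular area A_ann = π/4 × (9.82² − 6.02²) = 47.27 in^2
Piston speed v = Q_in/A_cap; rod-end outflow Q_out = v × A_ann = Q_in × A_ann/A_cap.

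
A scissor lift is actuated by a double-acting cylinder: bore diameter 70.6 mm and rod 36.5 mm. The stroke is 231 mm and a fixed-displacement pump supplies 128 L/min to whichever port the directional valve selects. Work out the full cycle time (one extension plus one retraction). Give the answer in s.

t ≈ 0.734 s

Cap-side area A_cap = π/4 × (70.6 mm)² = 3915 mm^2
Rod-side annular area A_ann = π/4 × (70.6² − 36.5²) = 2868 mm^2
t_ext = A_cap·L/Q = 0.4239 s
t_ret = A_ann·L/Q = 0.3106 s
t_cycle = t_ext + t_ret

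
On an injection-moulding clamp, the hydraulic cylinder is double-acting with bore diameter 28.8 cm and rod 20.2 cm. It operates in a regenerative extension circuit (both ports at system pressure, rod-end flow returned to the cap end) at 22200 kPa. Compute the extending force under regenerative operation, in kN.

With equal pressure on both faces, forces on the annular region cancel; the net push is pressure × rod cross-section.
Rod cross-section A_rod = π/4 × (20.2 cm)² = 320.5 cm^2
F = P × A_rod

F ≈ 711 kN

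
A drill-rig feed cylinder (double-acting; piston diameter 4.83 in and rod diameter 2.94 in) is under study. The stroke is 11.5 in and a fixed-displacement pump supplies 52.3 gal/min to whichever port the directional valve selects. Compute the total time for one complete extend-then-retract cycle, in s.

Cap-side area A_cap = π/4 × (4.83 in)² = 18.32 in^2
Rod-side annular area A_ann = π/4 × (4.83² − 2.94²) = 11.53 in^2
t_ext = A_cap·L/Q = 1.046 s
t_ret = A_ann·L/Q = 0.6587 s
t_cycle = t_ext + t_ret

t ≈ 1.71 s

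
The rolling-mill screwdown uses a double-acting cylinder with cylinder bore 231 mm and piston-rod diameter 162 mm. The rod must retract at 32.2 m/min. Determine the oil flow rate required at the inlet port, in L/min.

Q ≈ 686 L/min

Rod-side annular area A_ann = π/4 × (231² − 162²) = 21300 mm^2
Q = A × v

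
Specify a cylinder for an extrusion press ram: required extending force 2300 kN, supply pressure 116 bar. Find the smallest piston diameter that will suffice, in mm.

D ≈ 502 mm

Extension force acts on the full piston face: F = P × (π/4)D².
D = √(4F / (πP)) = √(4 × 2300 kN / (π × 116 bar))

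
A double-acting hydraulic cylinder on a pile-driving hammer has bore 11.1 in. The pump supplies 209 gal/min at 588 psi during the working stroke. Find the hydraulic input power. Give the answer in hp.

Hydraulic power = P × Q

W ≈ 71.7 hp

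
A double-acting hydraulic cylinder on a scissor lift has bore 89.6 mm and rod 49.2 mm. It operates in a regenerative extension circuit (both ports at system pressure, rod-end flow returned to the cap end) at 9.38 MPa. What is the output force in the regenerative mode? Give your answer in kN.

With equal pressure on both faces, forces on the annular region cancel; the net push is pressure × rod cross-section.
Rod cross-section A_rod = π/4 × (49.2 mm)² = 1901 mm^2
F = P × A_rod

F ≈ 17.8 kN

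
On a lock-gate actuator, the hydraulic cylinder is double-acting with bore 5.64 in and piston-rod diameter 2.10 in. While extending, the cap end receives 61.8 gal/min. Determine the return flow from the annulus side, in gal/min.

Q_out ≈ 53.2 gal/min

Cap-side area A_cap = π/4 × (5.64 in)² = 24.98 in^2
Rod-side annular area A_ann = π/4 × (5.64² − 2.10²) = 21.52 in^2
Piston speed v = Q_in/A_cap; rod-end outflow Q_out = v × A_ann = Q_in × A_ann/A_cap.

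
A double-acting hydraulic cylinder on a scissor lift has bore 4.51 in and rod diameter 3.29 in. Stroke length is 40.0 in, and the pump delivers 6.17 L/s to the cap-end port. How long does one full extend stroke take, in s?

Cap-side area A_cap = π/4 × (4.51 in)² = 15.98 in^2
Swept volume V = A × L; t = V / Q = A·L / Q

t ≈ 1.70 s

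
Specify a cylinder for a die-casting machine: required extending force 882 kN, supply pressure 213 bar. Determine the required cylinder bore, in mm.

Extension force acts on the full piston face: F = P × (π/4)D².
D = √(4F / (πP)) = √(4 × 882 kN / (π × 213 bar))

D ≈ 230 mm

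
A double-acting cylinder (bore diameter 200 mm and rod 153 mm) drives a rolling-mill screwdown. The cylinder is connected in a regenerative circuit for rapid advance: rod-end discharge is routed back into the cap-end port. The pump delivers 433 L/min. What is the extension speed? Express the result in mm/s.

In regeneration the rod-end outflow joins the pump flow into the cap end, so the net volume the pump must supply per unit advance equals the rod cross-section area.
Rod cross-section A_rod = π/4 × (153 mm)² = 18390 mm^2
v = Q_pump / A_rod

v ≈ 393 mm/s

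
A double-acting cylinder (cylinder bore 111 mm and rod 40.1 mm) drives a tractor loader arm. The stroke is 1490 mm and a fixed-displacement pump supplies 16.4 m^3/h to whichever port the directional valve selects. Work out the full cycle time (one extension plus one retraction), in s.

t ≈ 5.92 s

Cap-side area A_cap = π/4 × (111 mm)² = 9677 mm^2
Rod-side annular area A_ann = π/4 × (111² − 40.1²) = 8414 mm^2
t_ext = A_cap·L/Q = 3.165 s
t_ret = A_ann·L/Q = 2.752 s
t_cycle = t_ext + t_ret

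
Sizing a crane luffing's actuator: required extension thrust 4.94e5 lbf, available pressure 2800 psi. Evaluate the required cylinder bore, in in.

Extension force acts on the full piston face: F = P × (π/4)D².
D = √(4F / (πP)) = √(4 × 4.94e5 lbf / (π × 2800 psi))

D ≈ 15.0 in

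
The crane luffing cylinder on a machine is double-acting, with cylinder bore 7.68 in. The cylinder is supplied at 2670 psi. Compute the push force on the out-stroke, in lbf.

Cap-side area A_cap = π/4 × (7.68 in)² = 46.32 in^2
F = P × A_cap = 2670 psi × A_cap

F ≈ 1.24e5 lbf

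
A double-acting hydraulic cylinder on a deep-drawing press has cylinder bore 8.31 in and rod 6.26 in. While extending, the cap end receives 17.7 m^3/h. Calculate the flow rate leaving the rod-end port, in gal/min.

Q_out ≈ 33.7 gal/min

Cap-side area A_cap = π/4 × (8.31 in)² = 54.24 in^2
Rod-side annular area A_ann = π/4 × (8.31² − 6.26²) = 23.46 in^2
Piston speed v = Q_in/A_cap; rod-end outflow Q_out = v × A_ann = Q_in × A_ann/A_cap.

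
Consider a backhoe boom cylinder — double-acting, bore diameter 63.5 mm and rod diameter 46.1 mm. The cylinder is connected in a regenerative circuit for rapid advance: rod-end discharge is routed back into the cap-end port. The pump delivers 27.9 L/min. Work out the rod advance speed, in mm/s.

v ≈ 279 mm/s

In regeneration the rod-end outflow joins the pump flow into the cap end, so the net volume the pump must supply per unit advance equals the rod cross-section area.
Rod cross-section A_rod = π/4 × (46.1 mm)² = 1669 mm^2
v = Q_pump / A_rod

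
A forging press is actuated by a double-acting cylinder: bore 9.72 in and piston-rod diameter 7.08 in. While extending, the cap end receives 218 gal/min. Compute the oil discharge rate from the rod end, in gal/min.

Q_out ≈ 102 gal/min

Cap-side area A_cap = π/4 × (9.72 in)² = 74.20 in^2
Rod-side annular area A_ann = π/4 × (9.72² − 7.08²) = 34.83 in^2
Piston speed v = Q_in/A_cap; rod-end outflow Q_out = v × A_ann = Q_in × A_ann/A_cap.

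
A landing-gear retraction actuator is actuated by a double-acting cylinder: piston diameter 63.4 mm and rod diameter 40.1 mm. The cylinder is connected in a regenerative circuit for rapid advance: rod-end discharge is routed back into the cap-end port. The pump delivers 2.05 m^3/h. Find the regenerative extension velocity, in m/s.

In regeneration the rod-end outflow joins the pump flow into the cap end, so the net volume the pump must supply per unit advance equals the rod cross-section area.
Rod cross-section A_rod = π/4 × (40.1 mm)² = 1263 mm^2
v = Q_pump / A_rod

v ≈ 0.451 m/s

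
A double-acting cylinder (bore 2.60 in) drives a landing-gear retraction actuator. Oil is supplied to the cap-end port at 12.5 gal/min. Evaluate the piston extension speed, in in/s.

v ≈ 9.06 in/s

Cap-side area A_cap = π/4 × (2.60 in)² = 5.309 in^2
v = Q / A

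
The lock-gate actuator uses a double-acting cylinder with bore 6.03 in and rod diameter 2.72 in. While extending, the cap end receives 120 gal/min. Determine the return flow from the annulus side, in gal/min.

Cap-side area A_cap = π/4 × (6.03 in)² = 28.56 in^2
Rod-side annular area A_ann = π/4 × (6.03² − 2.72²) = 22.75 in^2
Piston speed v = Q_in/A_cap; rod-end outflow Q_out = v × A_ann = Q_in × A_ann/A_cap.

Q_out ≈ 95.6 gal/min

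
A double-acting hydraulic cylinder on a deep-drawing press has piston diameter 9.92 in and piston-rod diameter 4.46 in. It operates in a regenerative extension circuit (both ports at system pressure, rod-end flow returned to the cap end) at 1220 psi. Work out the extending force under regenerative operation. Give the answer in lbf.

F ≈ 19100 lbf

With equal pressure on both faces, forces on the annular region cancel; the net push is pressure × rod cross-section.
Rod cross-section A_rod = π/4 × (4.46 in)² = 15.62 in^2
F = P × A_rod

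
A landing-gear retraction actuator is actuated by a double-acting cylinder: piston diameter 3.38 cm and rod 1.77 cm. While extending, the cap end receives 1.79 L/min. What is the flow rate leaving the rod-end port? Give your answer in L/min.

Q_out ≈ 1.30 L/min

Cap-side area A_cap = π/4 × (3.38 cm)² = 8.973 cm^2
Rod-side annular area A_ann = π/4 × (3.38² − 1.77²) = 6.512 cm^2
Piston speed v = Q_in/A_cap; rod-end outflow Q_out = v × A_ann = Q_in × A_ann/A_cap.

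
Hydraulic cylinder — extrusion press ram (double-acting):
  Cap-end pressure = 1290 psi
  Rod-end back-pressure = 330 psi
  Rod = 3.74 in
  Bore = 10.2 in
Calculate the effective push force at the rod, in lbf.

F ≈ 82100 lbf

Cap-side area A_cap = π/4 × (10.2 in)² = 81.71 in^2
Rod-side annular area A_ann = π/4 × (10.2² − 3.74²) = 70.73 in^2
Net thrust = P_cap·A_cap − P_rod·A_ann = 1.054e5 lbf − 23340 lbf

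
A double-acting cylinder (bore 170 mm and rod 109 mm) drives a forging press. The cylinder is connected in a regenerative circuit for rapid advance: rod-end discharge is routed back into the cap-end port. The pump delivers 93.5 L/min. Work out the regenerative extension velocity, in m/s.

In regeneration the rod-end outflow joins the pump flow into the cap end, so the net volume the pump must supply per unit advance equals the rod cross-section area.
Rod cross-section A_rod = π/4 × (109 mm)² = 9331 mm^2
v = Q_pump / A_rod

v ≈ 0.167 m/s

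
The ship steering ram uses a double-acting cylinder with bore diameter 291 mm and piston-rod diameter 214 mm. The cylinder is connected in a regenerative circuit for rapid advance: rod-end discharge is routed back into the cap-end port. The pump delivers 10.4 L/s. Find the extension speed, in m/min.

In regeneration the rod-end outflow joins the pump flow into the cap end, so the net volume the pump must supply per unit advance equals the rod cross-section area.
Rod cross-section A_rod = π/4 × (214 mm)² = 35970 mm^2
v = Q_pump / A_rod

v ≈ 17.3 m/min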